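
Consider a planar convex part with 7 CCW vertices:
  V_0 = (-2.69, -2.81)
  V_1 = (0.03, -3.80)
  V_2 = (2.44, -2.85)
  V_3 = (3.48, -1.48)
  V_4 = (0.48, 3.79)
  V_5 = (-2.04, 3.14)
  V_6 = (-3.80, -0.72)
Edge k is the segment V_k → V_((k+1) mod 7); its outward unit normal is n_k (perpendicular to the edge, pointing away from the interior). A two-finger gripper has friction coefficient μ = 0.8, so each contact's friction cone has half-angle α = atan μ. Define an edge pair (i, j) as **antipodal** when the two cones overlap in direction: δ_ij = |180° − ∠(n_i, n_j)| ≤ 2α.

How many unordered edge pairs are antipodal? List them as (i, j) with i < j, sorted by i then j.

α = atan 0.8 = 38.66°;  2α = 77.32°
n_0 = (-0.3420, -0.9397)
n_1 = (+0.3667, -0.9303)
n_2 = (+0.7965, -0.6046)
n_3 = (+0.8691, +0.4947)
n_4 = (-0.2498, +0.9683)
n_5 = (-0.9099, +0.4149)
n_6 = (-0.8832, -0.4691)
  (0,1): δ = 138.49°  ·
  (0,2): δ = 107.20°  ·
  (0,3): δ = 40.35°  ✓
  (0,4): δ = 34.46°  ✓
  (0,5): δ = 85.49°  ·
  (0,6): δ = 137.97°  ·
  (1,2): δ = 148.72°  ·
  (1,3): δ = 81.86°  ·
  (1,4): δ = 7.05°  ✓
  (1,5): δ = 43.98°  ✓
  (1,6): δ = 96.46°  ·
  (2,3): δ = 113.15°  ·
  (2,4): δ = 38.33°  ✓
  (2,5): δ = 12.69°  ✓
  (2,6): δ = 65.18°  ✓
  (3,4): δ = 105.19°  ·
  (3,5): δ = 54.16°  ✓
  (3,6): δ = 1.68°  ✓
  (4,5): δ = 128.97°  ·
  (4,6): δ = 76.49°  ✓
  (5,6): δ = 127.52°  ·
antipodal pairs: 10

count = 10; pairs: (0,3), (0,4), (1,4), (1,5), (2,4), (2,5), (2,6), (3,5), (3,6), (4,6)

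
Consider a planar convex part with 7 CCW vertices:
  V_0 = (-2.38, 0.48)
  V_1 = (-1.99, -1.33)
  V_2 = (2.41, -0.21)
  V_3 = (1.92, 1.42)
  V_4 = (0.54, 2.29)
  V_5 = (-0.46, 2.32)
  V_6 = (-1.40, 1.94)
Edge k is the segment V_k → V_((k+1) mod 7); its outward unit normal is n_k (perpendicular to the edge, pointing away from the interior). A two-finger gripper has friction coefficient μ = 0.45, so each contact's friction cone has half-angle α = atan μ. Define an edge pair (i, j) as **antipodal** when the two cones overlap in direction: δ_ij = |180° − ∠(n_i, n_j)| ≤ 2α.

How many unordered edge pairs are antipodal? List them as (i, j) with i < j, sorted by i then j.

count = 6; pairs: (0,2), (0,3), (1,3), (1,4), (1,5), (1,6)

α = atan 0.45 = 24.23°;  2α = 48.46°
n_0 = (-0.9776, -0.2106)
n_1 = (+0.2467, -0.9691)
n_2 = (+0.9577, +0.2879)
n_3 = (+0.5333, +0.8459)
n_4 = (+0.0300, +0.9996)
n_5 = (-0.3748, +0.9271)
n_6 = (-0.8303, +0.5573)
  (0,1): δ = 87.88°  ·
  (0,2): δ = 4.57°  ✓
  (0,3): δ = 45.61°  ✓
  (0,4): δ = 76.12°  ·
  (0,5): δ = 99.85°  ·
  (0,6): δ = 133.97°  ·
  (1,2): δ = 87.55°  ·
  (1,3): δ = 46.51°  ✓
  (1,4): δ = 16.00°  ✓
  (1,5): δ = 7.73°  ✓
  (1,6): δ = 41.85°  ✓
  (2,3): δ = 138.96°  ·
  (2,4): δ = 108.45°  ·
  (2,5): δ = 84.72°  ·
  (2,6): δ = 50.60°  ·
  (3,4): δ = 149.49°  ·
  (3,5): δ = 125.76°  ·
  (3,6): δ = 91.64°  ·
  (4,5): δ = 156.27°  ·
  (4,6): δ = 122.15°  ·
  (5,6): δ = 145.88°  ·
antipodal pairs: 6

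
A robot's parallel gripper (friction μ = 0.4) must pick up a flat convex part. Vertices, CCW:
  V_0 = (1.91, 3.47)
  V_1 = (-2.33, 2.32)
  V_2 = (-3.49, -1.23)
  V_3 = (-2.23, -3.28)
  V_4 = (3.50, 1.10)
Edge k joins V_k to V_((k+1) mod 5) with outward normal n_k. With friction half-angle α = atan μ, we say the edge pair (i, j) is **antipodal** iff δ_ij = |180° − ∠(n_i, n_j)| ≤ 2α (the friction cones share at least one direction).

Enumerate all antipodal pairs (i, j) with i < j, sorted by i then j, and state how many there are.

α = atan 0.4 = 21.80°;  2α = 43.60°
n_0 = (-0.2618, +0.9651)
n_1 = (-0.9505, +0.3106)
n_2 = (-0.8519, -0.5236)
n_3 = (+0.6073, -0.7945)
n_4 = (+0.8304, +0.5571)
  (0,1): δ = 123.27°  ·
  (0,2): δ = 73.60°  ·
  (0,3): δ = 22.22°  ✓
  (0,4): δ = 108.68°  ·
  (1,2): δ = 130.33°  ·
  (1,3): δ = 34.51°  ✓
  (1,4): δ = 51.95°  ·
  (2,3): δ = 84.18°  ·
  (2,4): δ = 2.28°  ✓
  (3,4): δ = 93.54°  ·
antipodal pairs: 3

count = 3; pairs: (0,3), (1,3), (2,4)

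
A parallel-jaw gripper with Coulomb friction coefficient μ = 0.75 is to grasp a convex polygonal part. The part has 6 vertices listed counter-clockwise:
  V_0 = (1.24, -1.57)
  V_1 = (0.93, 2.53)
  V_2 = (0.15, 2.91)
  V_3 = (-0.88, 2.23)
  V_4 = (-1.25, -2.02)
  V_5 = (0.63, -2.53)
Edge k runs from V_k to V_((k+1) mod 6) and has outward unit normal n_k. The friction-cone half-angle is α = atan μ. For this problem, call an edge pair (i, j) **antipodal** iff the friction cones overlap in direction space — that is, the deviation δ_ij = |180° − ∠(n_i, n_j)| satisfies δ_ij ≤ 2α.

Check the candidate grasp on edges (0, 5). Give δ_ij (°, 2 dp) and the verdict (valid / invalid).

α = atan 0.75 = 36.87°;  2α = 73.74°
edge 0: e_0 = (-0.31, +4.10);  n_0 = (+0.9972, +0.0754)
edge 5: e_5 = (+0.61, +0.96);  n_5 = (+0.8440, -0.5363)
∠(n_0, n_5) = 36.76°
δ = |180° − 36.76°| = 143.24°
143.24° > 2α = 73.74°  →  invalid

δ = 143.24°, invalid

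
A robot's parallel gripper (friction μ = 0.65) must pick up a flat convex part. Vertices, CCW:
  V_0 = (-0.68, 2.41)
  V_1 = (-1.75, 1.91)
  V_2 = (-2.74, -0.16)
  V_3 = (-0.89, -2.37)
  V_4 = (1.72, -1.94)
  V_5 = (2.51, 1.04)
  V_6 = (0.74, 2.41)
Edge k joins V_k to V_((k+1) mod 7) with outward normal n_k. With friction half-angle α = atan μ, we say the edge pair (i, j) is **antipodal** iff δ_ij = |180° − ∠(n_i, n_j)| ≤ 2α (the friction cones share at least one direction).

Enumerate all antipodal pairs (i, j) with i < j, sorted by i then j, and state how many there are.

α = atan 0.65 = 33.02°;  2α = 66.05°
n_0 = (-0.4233, +0.9060)
n_1 = (-0.9021, +0.4315)
n_2 = (-0.7668, -0.6419)
n_3 = (+0.1626, -0.9867)
n_4 = (+0.9666, -0.2562)
n_5 = (+0.6121, +0.7908)
n_6 = (+0.0000, +1.0000)
  (0,1): δ = 140.61°  ·
  (0,2): δ = 75.11°  ·
  (0,3): δ = 15.69°  ✓
  (0,4): δ = 50.11°  ✓
  (0,5): δ = 117.21°  ·
  (0,6): δ = 154.95°  ·
  (1,2): δ = 114.51°  ·
  (1,3): δ = 55.08°  ✓
  (1,4): δ = 10.71°  ✓
  (1,5): δ = 77.82°  ·
  (1,6): δ = 115.56°  ·
  (2,3): δ = 120.58°  ·
  (2,4): δ = 54.78°  ✓
  (2,5): δ = 12.33°  ✓
  (2,6): δ = 50.07°  ✓
  (3,4): δ = 114.20°  ·
  (3,5): δ = 47.10°  ✓
  (3,6): δ = 9.36°  ✓
  (4,5): δ = 112.89°  ·
  (4,6): δ = 75.15°  ·
  (5,6): δ = 142.26°  ·
antipodal pairs: 9

count = 9; pairs: (0,3), (0,4), (1,3), (1,4), (2,4), (2,5), (2,6), (3,5), (3,6)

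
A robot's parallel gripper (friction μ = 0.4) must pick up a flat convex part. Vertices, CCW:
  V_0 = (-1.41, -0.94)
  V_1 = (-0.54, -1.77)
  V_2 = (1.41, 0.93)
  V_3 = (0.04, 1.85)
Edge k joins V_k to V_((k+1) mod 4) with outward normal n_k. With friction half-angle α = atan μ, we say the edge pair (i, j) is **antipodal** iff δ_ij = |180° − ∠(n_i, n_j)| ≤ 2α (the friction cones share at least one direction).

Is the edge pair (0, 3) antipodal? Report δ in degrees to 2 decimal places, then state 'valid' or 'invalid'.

α = atan 0.4 = 21.80°;  2α = 43.60°
edge 0: e_0 = (+0.87, -0.83);  n_0 = (-0.6903, -0.7235)
edge 3: e_3 = (-1.45, -2.79);  n_3 = (-0.8873, +0.4612)
∠(n_0, n_3) = 73.81°
δ = |180° − 73.81°| = 106.19°
106.19° > 2α = 43.60°  →  invalid

δ = 106.19°, invalid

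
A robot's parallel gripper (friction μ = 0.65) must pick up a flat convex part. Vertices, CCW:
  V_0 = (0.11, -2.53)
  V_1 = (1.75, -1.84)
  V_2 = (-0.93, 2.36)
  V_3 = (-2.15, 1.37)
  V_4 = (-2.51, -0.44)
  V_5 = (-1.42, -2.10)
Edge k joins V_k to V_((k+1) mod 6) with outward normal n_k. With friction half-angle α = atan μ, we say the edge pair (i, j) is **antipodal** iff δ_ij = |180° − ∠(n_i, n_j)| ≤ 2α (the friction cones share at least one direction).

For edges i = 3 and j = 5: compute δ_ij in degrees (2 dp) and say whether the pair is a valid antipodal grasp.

α = atan 0.65 = 33.02°;  2α = 66.05°
edge 3: e_3 = (-0.36, -1.81);  n_3 = (-0.9808, +0.1951)
edge 5: e_5 = (+1.53, -0.43);  n_5 = (-0.2706, -0.9627)
∠(n_3, n_5) = 85.55°
δ = |180° − 85.55°| = 94.45°
94.45° > 2α = 66.05°  →  invalid

δ = 94.45°, invalid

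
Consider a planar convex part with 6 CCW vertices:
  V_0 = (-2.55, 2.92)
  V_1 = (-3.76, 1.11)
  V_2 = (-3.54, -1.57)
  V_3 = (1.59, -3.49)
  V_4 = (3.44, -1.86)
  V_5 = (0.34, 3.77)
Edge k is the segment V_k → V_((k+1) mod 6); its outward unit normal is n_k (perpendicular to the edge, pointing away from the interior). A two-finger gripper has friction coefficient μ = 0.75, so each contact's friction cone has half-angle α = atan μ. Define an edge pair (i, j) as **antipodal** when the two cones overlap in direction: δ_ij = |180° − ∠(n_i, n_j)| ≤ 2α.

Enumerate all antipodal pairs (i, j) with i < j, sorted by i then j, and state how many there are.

α = atan 0.75 = 36.87°;  2α = 73.74°
n_0 = (-0.8313, +0.5558)
n_1 = (-0.9966, -0.0818)
n_2 = (-0.3505, -0.9366)
n_3 = (+0.6611, -0.7503)
n_4 = (+0.8760, +0.4823)
n_5 = (-0.2822, +0.9594)
  (0,1): δ = 141.54°  ·
  (0,2): δ = 76.76°  ·
  (0,3): δ = 14.85°  ✓
  (0,4): δ = 62.60°  ✓
  (0,5): δ = 140.15°  ·
  (1,2): δ = 115.21°  ·
  (1,3): δ = 53.31°  ✓
  (1,4): δ = 24.15°  ✓
  (1,5): δ = 101.70°  ·
  (2,3): δ = 118.10°  ·
  (2,4): δ = 40.64°  ✓
  (2,5): δ = 36.91°  ✓
  (3,4): δ = 102.54°  ·
  (3,5): δ = 24.99°  ✓
  (4,5): δ = 102.45°  ·
antipodal pairs: 7

count = 7; pairs: (0,3), (0,4), (1,3), (1,4), (2,4), (2,5), (3,5)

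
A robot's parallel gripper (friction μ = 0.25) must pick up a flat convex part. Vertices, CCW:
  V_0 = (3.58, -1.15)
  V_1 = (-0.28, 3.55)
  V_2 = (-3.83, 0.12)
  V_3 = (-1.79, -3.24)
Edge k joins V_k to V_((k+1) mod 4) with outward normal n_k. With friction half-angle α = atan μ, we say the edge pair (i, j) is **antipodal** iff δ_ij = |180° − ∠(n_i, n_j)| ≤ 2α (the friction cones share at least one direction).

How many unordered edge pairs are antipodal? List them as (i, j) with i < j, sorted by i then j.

α = atan 0.25 = 14.04°;  2α = 28.07°
n_0 = (+0.7728, +0.6347)
n_1 = (-0.6948, +0.7192)
n_2 = (-0.8548, -0.5190)
n_3 = (+0.3627, -0.9319)
  (0,1): δ = 85.38°  ·
  (0,2): δ = 8.13°  ✓
  (0,3): δ = 71.87°  ·
  (1,2): δ = 102.75°  ·
  (1,3): δ = 22.75°  ✓
  (2,3): δ = 100.00°  ·
antipodal pairs: 2

count = 2; pairs: (0,2), (1,3)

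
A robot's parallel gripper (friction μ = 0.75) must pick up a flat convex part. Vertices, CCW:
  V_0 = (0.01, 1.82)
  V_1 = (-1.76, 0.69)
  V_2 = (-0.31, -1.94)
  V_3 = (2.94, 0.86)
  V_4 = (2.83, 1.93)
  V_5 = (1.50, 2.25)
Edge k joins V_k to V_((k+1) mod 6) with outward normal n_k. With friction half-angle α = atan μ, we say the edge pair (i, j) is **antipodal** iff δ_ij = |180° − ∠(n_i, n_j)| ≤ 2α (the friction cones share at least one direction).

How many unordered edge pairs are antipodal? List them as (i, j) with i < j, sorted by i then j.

count = 6; pairs: (0,2), (0,3), (1,3), (1,4), (2,4), (2,5)

α = atan 0.75 = 36.87°;  2α = 73.74°
n_0 = (-0.5381, +0.8429)
n_1 = (-0.8757, -0.4828)
n_2 = (+0.6527, -0.7576)
n_3 = (+0.9948, +0.1023)
n_4 = (+0.2339, +0.9723)
n_5 = (-0.2773, +0.9608)
  (0,1): δ = 93.69°  ·
  (0,2): δ = 8.19°  ✓
  (0,3): δ = 63.31°  ✓
  (0,4): δ = 133.92°  ·
  (0,5): δ = 163.54°  ·
  (1,2): δ = 78.12°  ·
  (1,3): δ = 23.00°  ✓
  (1,4): δ = 47.60°  ✓
  (1,5): δ = 77.23°  ·
  (2,3): δ = 124.88°  ·
  (2,4): δ = 54.27°  ✓
  (2,5): δ = 24.65°  ✓
  (3,4): δ = 109.40°  ·
  (3,5): δ = 79.77°  ·
  (4,5): δ = 150.37°  ·
antipodal pairs: 6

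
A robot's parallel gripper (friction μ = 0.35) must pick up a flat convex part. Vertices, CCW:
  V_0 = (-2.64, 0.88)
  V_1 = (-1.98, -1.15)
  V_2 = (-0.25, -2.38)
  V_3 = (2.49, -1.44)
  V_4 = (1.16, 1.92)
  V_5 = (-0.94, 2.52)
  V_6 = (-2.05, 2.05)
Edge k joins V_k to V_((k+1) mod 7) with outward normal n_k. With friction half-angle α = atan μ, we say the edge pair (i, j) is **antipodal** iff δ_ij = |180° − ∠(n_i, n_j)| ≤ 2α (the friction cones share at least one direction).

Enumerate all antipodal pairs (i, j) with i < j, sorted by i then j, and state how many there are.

α = atan 0.35 = 19.29°;  2α = 38.58°
n_0 = (-0.9510, -0.3092)
n_1 = (-0.5795, -0.8150)
n_2 = (+0.3245, -0.9459)
n_3 = (+0.9298, +0.3680)
n_4 = (+0.2747, +0.9615)
n_5 = (-0.3899, +0.9209)
n_6 = (-0.8929, +0.4503)
  (0,1): δ = 143.42°  ·
  (0,2): δ = 89.08°  ·
  (0,3): δ = 3.58°  ✓
  (0,4): δ = 56.04°  ·
  (0,5): δ = 94.94°  ·
  (0,6): δ = 135.23°  ·
  (1,2): δ = 125.65°  ·
  (1,3): δ = 32.99°  ✓
  (1,4): δ = 19.47°  ✓
  (1,5): δ = 58.36°  ·
  (1,6): δ = 98.65°  ·
  (2,3): δ = 87.34°  ·
  (2,4): δ = 34.88°  ✓
  (2,5): δ = 4.01°  ✓
  (2,6): δ = 44.30°  ·
  (3,4): δ = 127.54°  ·
  (3,5): δ = 88.65°  ·
  (3,6): δ = 48.36°  ·
  (4,5): δ = 141.11°  ·
  (4,6): δ = 100.82°  ·
  (5,6): δ = 139.71°  ·
antipodal pairs: 5

count = 5; pairs: (0,3), (1,3), (1,4), (2,4), (2,5)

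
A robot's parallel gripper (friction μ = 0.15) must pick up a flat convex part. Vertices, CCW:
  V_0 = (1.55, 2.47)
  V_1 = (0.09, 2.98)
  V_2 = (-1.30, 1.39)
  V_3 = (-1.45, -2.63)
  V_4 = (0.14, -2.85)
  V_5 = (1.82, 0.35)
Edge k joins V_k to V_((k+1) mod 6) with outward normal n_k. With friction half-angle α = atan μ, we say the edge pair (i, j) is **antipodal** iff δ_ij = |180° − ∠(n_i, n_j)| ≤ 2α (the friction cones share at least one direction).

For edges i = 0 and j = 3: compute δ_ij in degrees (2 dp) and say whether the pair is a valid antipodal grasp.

α = atan 0.15 = 8.53°;  2α = 17.06°
edge 0: e_0 = (-1.46, +0.51);  n_0 = (+0.3298, +0.9441)
edge 3: e_3 = (+1.59, -0.22);  n_3 = (-0.1371, -0.9906)
∠(n_0, n_3) = 168.62°
δ = |180° − 168.62°| = 11.38°
11.38° ≤ 2α = 17.06°  →  valid

δ = 11.38°, valid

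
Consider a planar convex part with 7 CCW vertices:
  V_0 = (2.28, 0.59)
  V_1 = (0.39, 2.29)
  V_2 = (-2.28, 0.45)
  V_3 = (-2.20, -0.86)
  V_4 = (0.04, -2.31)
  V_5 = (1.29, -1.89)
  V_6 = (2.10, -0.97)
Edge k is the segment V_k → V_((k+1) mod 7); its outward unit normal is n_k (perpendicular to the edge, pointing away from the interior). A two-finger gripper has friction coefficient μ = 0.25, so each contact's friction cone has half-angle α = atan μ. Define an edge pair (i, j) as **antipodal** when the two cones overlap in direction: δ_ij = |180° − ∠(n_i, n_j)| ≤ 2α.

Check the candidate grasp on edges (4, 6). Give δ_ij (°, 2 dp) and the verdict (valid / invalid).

α = atan 0.25 = 14.04°;  2α = 28.07°
edge 4: e_4 = (+1.25, +0.42);  n_4 = (+0.3185, -0.9479)
edge 6: e_6 = (+0.18, +1.56);  n_6 = (+0.9934, -0.1146)
∠(n_4, n_6) = 64.85°
δ = |180° − 64.85°| = 115.15°
115.15° > 2α = 28.07°  →  invalid

δ = 115.15°, invalid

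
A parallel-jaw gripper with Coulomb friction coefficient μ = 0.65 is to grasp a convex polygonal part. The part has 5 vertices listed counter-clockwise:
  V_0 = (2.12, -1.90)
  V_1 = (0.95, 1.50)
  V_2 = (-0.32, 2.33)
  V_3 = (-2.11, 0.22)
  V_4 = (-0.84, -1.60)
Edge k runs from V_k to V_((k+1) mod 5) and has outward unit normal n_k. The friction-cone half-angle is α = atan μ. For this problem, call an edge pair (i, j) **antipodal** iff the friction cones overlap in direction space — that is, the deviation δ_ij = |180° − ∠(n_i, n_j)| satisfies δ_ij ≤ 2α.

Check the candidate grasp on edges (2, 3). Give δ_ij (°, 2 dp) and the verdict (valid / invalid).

δ = 104.78°, invalid

α = atan 0.65 = 33.02°;  2α = 66.05°
edge 2: e_2 = (-1.79, -2.11);  n_2 = (-0.7626, +0.6469)
edge 3: e_3 = (+1.27, -1.82);  n_3 = (-0.8201, -0.5723)
∠(n_2, n_3) = 75.22°
δ = |180° − 75.22°| = 104.78°
104.78° > 2α = 66.05°  →  invalid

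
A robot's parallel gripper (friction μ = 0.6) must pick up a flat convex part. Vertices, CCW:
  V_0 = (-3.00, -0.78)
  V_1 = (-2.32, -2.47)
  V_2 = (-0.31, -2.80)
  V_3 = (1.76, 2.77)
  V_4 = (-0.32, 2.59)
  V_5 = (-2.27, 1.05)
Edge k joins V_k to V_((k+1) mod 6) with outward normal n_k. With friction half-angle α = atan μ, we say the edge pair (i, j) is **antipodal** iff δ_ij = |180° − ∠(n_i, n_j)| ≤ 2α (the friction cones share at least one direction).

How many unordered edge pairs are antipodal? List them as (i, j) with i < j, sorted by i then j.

α = atan 0.6 = 30.96°;  2α = 61.93°
n_0 = (-0.9277, -0.3733)
n_1 = (-0.1620, -0.9868)
n_2 = (+0.9374, -0.3484)
n_3 = (-0.0862, +0.9963)
n_4 = (-0.6198, +0.7848)
n_5 = (-0.9288, +0.3705)
  (0,1): δ = 121.24°  ·
  (0,2): δ = 42.30°  ✓
  (0,3): δ = 73.03°  ·
  (0,4): δ = 106.38°  ·
  (0,5): δ = 136.33°  ·
  (1,2): δ = 101.06°  ·
  (1,3): δ = 14.27°  ✓
  (1,4): δ = 47.62°  ✓
  (1,5): δ = 77.58°  ·
  (2,3): δ = 64.67°  ·
  (2,4): δ = 31.31°  ✓
  (2,5): δ = 1.36°  ✓
  (3,4): δ = 146.65°  ·
  (3,5): δ = 116.69°  ·
  (4,5): δ = 150.05°  ·
antipodal pairs: 5

count = 5; pairs: (0,2), (1,3), (1,4), (2,4), (2,5)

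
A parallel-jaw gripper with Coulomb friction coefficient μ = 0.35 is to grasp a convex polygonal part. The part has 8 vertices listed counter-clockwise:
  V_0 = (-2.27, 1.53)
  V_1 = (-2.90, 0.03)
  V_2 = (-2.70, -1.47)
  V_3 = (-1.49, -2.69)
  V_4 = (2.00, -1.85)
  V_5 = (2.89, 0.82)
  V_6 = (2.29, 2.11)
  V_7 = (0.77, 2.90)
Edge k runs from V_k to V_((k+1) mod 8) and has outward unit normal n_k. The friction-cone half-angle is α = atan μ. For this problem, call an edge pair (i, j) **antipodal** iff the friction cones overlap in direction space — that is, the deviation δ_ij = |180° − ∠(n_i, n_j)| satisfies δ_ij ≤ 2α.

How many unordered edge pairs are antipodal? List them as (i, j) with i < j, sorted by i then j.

count = 6; pairs: (0,4), (1,4), (1,5), (2,5), (2,6), (3,7)

α = atan 0.35 = 19.29°;  2α = 38.58°
n_0 = (-0.9220, +0.3872)
n_1 = (-0.9912, -0.1322)
n_2 = (-0.7100, -0.7042)
n_3 = (+0.2340, -0.9722)
n_4 = (+0.9487, -0.3162)
n_5 = (+0.9067, +0.4217)
n_6 = (+0.4612, +0.8873)
n_7 = (-0.4109, +0.9117)
  (0,1): δ = 149.62°  ·
  (0,2): δ = 112.45°  ·
  (0,3): δ = 53.68°  ·
  (0,4): δ = 4.35°  ✓
  (0,5): δ = 47.73°  ·
  (0,6): δ = 85.32°  ·
  (0,7): δ = 137.04°  ·
  (1,2): δ = 142.83°  ·
  (1,3): δ = 84.06°  ·
  (1,4): δ = 26.03°  ✓
  (1,5): δ = 17.35°  ✓
  (1,6): δ = 54.94°  ·
  (1,7): δ = 106.66°  ·
  (2,3): δ = 121.23°  ·
  (2,4): δ = 63.20°  ·
  (2,5): δ = 19.82°  ✓
  (2,6): δ = 17.77°  ✓
  (2,7): δ = 69.49°  ·
  (3,4): δ = 121.97°  ·
  (3,5): δ = 78.59°  ·
  (3,6): δ = 41.00°  ·
  (3,7): δ = 10.73°  ✓
  (4,5): δ = 136.62°  ·
  (4,6): δ = 99.03°  ·
  (4,7): δ = 47.31°  ·
  (5,6): δ = 142.41°  ·
  (5,7): δ = 90.68°  ·
  (6,7): δ = 128.28°  ·
antipodal pairs: 6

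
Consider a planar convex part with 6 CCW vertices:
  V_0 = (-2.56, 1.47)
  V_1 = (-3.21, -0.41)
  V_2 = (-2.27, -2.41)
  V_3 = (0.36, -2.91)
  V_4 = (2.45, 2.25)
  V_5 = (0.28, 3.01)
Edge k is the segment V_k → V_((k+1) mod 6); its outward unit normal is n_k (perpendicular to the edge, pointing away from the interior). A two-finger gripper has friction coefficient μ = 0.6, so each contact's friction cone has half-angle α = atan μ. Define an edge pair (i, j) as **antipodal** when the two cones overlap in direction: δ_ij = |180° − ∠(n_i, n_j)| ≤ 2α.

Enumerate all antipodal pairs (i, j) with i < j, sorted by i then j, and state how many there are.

α = atan 0.6 = 30.96°;  2α = 61.93°
n_0 = (-0.9451, +0.3268)
n_1 = (-0.9050, -0.4254)
n_2 = (-0.1868, -0.9824)
n_3 = (+0.9269, -0.3754)
n_4 = (+0.3305, +0.9438)
n_5 = (-0.4767, +0.8791)
  (0,1): δ = 135.75°  ·
  (0,2): δ = 81.69°  ·
  (0,3): δ = 2.98°  ✓
  (0,4): δ = 89.77°  ·
  (0,5): δ = 137.54°  ·
  (1,2): δ = 125.94°  ·
  (1,3): δ = 47.22°  ✓
  (1,4): δ = 45.52°  ✓
  (1,5): δ = 93.30°  ·
  (2,3): δ = 101.29°  ·
  (2,4): δ = 8.54°  ✓
  (2,5): δ = 39.23°  ✓
  (3,4): δ = 87.25°  ·
  (3,5): δ = 39.48°  ✓
  (4,5): δ = 132.23°  ·
antipodal pairs: 6

count = 6; pairs: (0,3), (1,3), (1,4), (2,4), (2,5), (3,5)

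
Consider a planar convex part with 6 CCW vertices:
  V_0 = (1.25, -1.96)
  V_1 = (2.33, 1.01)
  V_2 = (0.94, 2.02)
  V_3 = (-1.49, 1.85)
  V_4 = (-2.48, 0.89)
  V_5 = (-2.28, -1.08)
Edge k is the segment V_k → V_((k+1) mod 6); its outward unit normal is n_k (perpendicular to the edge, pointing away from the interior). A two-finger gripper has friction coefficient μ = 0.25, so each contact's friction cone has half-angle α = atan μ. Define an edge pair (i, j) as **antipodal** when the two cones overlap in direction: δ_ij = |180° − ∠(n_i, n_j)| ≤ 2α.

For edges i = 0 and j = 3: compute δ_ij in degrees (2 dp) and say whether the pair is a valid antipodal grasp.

δ = 25.90°, valid

α = atan 0.25 = 14.04°;  2α = 28.07°
edge 0: e_0 = (+1.08, +2.97);  n_0 = (+0.9398, -0.3417)
edge 3: e_3 = (-0.99, -0.96);  n_3 = (-0.6961, +0.7179)
∠(n_0, n_3) = 154.10°
δ = |180° − 154.10°| = 25.90°
25.90° ≤ 2α = 28.07°  →  valid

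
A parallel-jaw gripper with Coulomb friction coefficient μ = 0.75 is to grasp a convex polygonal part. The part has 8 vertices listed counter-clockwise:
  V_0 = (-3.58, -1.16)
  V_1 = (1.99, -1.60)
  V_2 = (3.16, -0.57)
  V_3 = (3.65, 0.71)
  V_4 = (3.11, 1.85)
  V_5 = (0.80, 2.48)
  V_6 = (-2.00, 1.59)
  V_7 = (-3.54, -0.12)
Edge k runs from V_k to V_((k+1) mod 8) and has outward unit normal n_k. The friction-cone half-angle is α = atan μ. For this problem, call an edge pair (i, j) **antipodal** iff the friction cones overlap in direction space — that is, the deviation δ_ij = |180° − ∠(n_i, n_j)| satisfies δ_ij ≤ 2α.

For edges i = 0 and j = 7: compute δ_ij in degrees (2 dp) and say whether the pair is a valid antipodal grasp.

δ = 92.31°, invalid

α = atan 0.75 = 36.87°;  2α = 73.74°
edge 0: e_0 = (+5.57, -0.44);  n_0 = (-0.0787, -0.9969)
edge 7: e_7 = (-0.04, -1.04);  n_7 = (-0.9993, +0.0384)
∠(n_0, n_7) = 87.69°
δ = |180° − 87.69°| = 92.31°
92.31° > 2α = 73.74°  →  invalid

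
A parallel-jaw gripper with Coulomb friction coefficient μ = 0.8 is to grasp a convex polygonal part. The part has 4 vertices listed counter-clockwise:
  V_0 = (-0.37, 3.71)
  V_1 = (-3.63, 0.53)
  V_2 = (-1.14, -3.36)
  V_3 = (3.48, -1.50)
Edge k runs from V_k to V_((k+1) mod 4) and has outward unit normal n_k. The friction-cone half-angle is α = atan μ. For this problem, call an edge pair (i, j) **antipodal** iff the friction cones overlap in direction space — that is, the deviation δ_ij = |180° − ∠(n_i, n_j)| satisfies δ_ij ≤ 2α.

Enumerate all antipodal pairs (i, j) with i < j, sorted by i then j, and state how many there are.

α = atan 0.8 = 38.66°;  2α = 77.32°
n_0 = (-0.6983, +0.7158)
n_1 = (-0.8422, -0.5391)
n_2 = (+0.3735, -0.9276)
n_3 = (+0.8042, +0.5943)
  (0,1): δ = 101.66°  ·
  (0,2): δ = 22.36°  ✓
  (0,3): δ = 82.17°  ·
  (1,2): δ = 100.69°  ·
  (1,3): δ = 3.84°  ✓
  (2,3): δ = 75.47°  ✓
antipodal pairs: 3

count = 3; pairs: (0,2), (1,3), (2,3)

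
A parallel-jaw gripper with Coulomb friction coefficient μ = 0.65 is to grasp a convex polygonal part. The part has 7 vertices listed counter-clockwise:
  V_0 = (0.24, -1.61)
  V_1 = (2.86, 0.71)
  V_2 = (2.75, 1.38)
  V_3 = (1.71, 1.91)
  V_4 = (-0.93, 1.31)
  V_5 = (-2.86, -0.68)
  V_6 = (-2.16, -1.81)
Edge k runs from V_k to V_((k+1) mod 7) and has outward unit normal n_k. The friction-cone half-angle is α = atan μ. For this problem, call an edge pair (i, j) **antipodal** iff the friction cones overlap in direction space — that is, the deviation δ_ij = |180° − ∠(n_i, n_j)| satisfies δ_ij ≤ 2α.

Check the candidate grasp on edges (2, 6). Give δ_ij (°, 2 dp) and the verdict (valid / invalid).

δ = 31.77°, valid

α = atan 0.65 = 33.02°;  2α = 66.05°
edge 2: e_2 = (-1.04, +0.53);  n_2 = (+0.4541, +0.8910)
edge 6: e_6 = (+2.40, +0.20);  n_6 = (+0.0830, -0.9965)
∠(n_2, n_6) = 148.23°
δ = |180° − 148.23°| = 31.77°
31.77° ≤ 2α = 66.05°  →  valid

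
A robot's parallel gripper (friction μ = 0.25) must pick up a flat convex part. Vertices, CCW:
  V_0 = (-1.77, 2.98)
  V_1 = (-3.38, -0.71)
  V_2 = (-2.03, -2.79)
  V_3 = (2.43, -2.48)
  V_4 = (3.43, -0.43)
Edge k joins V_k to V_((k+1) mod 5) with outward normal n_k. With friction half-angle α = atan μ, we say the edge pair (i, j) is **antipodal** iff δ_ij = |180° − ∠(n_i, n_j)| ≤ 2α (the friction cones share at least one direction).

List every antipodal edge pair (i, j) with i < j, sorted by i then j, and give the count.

count = 2; pairs: (0,3), (1,4)

α = atan 0.25 = 14.04°;  2α = 28.07°
n_0 = (-0.9166, +0.3999)
n_1 = (-0.8388, -0.5444)
n_2 = (+0.0693, -0.9976)
n_3 = (+0.8988, -0.4384)
n_4 = (+0.5484, +0.8362)
  (0,1): δ = 123.44°  ·
  (0,2): δ = 62.45°  ·
  (0,3): δ = 2.43°  ✓
  (0,4): δ = 80.32°  ·
  (1,2): δ = 119.01°  ·
  (1,3): δ = 58.99°  ·
  (1,4): δ = 23.76°  ✓
  (2,3): δ = 119.98°  ·
  (2,4): δ = 37.23°  ·
  (3,4): δ = 97.25°  ·
antipodal pairs: 2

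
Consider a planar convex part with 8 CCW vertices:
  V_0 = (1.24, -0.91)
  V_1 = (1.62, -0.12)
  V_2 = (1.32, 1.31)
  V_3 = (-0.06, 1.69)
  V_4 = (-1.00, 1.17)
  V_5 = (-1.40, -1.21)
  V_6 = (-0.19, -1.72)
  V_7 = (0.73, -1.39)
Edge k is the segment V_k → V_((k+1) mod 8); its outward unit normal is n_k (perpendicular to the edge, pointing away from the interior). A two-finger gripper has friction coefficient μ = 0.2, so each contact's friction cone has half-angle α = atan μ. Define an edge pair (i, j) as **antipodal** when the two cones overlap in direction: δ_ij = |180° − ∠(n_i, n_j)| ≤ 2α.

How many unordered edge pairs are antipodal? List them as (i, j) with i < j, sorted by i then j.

count = 5; pairs: (0,4), (1,4), (2,5), (3,6), (3,7)

α = atan 0.2 = 11.31°;  2α = 22.62°
n_0 = (+0.9012, -0.4335)
n_1 = (+0.9787, +0.2053)
n_2 = (+0.2655, +0.9641)
n_3 = (-0.4841, +0.8750)
n_4 = (-0.9862, +0.1657)
n_5 = (-0.3884, -0.9215)
n_6 = (+0.3376, -0.9413)
n_7 = (+0.6854, -0.7282)
  (0,1): δ = 142.46°  ·
  (0,2): δ = 79.71°  ·
  (0,3): δ = 35.36°  ·
  (0,4): δ = 16.15°  ✓
  (0,5): δ = 92.83°  ·
  (0,6): δ = 135.42°  ·
  (0,7): δ = 158.95°  ·
  (1,2): δ = 117.24°  ·
  (1,3): δ = 72.90°  ·
  (1,4): δ = 21.39°  ✓
  (1,5): δ = 55.30°  ·
  (1,6): δ = 97.88°  ·
  (1,7): δ = 121.42°  ·
  (2,3): δ = 135.65°  ·
  (2,4): δ = 84.14°  ·
  (2,5): δ = 7.46°  ✓
  (2,6): δ = 35.13°  ·
  (2,7): δ = 58.66°  ·
  (3,4): δ = 128.49°  ·
  (3,5): δ = 51.81°  ·
  (3,6): δ = 9.22°  ✓
  (3,7): δ = 14.31°  ✓
  (4,5): δ = 103.31°  ·
  (4,6): δ = 60.73°  ·
  (4,7): δ = 37.20°  ·
  (5,6): δ = 137.41°  ·
  (5,7): δ = 113.88°  ·
  (6,7): δ = 156.47°  ·
antipodal pairs: 5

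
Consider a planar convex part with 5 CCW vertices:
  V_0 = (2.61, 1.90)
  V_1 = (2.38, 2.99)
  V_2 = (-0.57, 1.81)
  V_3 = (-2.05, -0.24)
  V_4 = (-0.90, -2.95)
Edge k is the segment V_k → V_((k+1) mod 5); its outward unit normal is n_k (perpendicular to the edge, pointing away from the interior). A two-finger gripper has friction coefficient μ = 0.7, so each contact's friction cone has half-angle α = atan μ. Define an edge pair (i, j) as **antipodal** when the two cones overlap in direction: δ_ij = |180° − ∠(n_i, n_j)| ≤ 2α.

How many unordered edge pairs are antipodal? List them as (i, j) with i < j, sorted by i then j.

α = atan 0.7 = 34.99°;  2α = 69.98°
n_0 = (+0.9785, +0.2065)
n_1 = (-0.3714, +0.9285)
n_2 = (-0.8108, +0.5853)
n_3 = (-0.9205, -0.3906)
n_4 = (+0.8101, -0.5863)
  (0,1): δ = 80.11°  ·
  (0,2): δ = 47.74°  ✓
  (0,3): δ = 11.08°  ✓
  (0,4): δ = 132.19°  ·
  (1,2): δ = 147.63°  ·
  (1,3): δ = 88.81°  ·
  (1,4): δ = 32.30°  ✓
  (2,3): δ = 121.18°  ·
  (2,4): δ = 0.07°  ✓
  (3,4): δ = 58.89°  ✓
antipodal pairs: 5

count = 5; pairs: (0,2), (0,3), (1,4), (2,4), (3,4)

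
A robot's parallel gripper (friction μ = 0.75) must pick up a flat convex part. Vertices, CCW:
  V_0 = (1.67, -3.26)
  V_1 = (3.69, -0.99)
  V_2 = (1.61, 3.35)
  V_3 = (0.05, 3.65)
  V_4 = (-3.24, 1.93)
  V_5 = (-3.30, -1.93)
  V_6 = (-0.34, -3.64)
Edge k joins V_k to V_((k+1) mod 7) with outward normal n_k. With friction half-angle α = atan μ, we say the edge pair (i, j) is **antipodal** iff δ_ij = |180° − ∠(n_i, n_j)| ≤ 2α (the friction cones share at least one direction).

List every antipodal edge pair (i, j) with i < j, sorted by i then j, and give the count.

count = 9; pairs: (0,2), (0,3), (0,4), (1,4), (1,5), (2,5), (2,6), (3,5), (3,6)

α = atan 0.75 = 36.87°;  2α = 73.74°
n_0 = (+0.7470, -0.6648)
n_1 = (+0.9018, +0.4322)
n_2 = (+0.1888, +0.9820)
n_3 = (-0.4633, +0.8862)
n_4 = (-0.9999, +0.0155)
n_5 = (-0.5002, -0.8659)
n_6 = (+0.1858, -0.9826)
  (0,1): δ = 112.73°  ·
  (0,2): δ = 59.22°  ✓
  (0,3): δ = 20.73°  ✓
  (0,4): δ = 40.77°  ✓
  (0,5): δ = 101.65°  ·
  (0,6): δ = 142.37°  ·
  (1,2): δ = 126.49°  ·
  (1,3): δ = 88.01°  ·
  (1,4): δ = 26.50°  ✓
  (1,5): δ = 34.38°  ✓
  (1,6): δ = 75.10°  ·
  (2,3): δ = 141.51°  ·
  (2,4): δ = 80.01°  ·
  (2,5): δ = 19.13°  ✓
  (2,6): δ = 21.59°  ✓
  (3,4): δ = 118.49°  ·
  (3,5): δ = 57.62°  ✓
  (3,6): δ = 16.89°  ✓
  (4,5): δ = 119.12°  ·
  (4,6): δ = 78.40°  ·
  (5,6): δ = 139.28°  ·
antipodal pairs: 9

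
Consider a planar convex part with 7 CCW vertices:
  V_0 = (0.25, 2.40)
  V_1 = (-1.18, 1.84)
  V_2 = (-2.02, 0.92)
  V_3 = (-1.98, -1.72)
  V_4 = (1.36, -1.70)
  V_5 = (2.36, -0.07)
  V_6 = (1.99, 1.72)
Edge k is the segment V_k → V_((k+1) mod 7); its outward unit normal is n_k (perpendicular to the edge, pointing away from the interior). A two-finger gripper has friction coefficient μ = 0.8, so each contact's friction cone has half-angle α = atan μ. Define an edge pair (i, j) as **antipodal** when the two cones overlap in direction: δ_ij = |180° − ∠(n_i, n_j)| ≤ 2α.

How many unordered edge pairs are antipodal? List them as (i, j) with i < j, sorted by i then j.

α = atan 0.8 = 38.66°;  2α = 77.32°
n_0 = (-0.3646, +0.9311)
n_1 = (-0.7385, +0.6743)
n_2 = (-0.9999, -0.0151)
n_3 = (+0.0060, -1.0000)
n_4 = (+0.8524, -0.5229)
n_5 = (+0.9793, +0.2024)
n_6 = (+0.3640, +0.9314)
  (0,1): δ = 153.78°  ·
  (0,2): δ = 110.52°  ·
  (0,3): δ = 21.04°  ✓
  (0,4): δ = 37.09°  ✓
  (0,5): δ = 80.29°  ·
  (0,6): δ = 137.27°  ·
  (1,2): δ = 136.73°  ·
  (1,3): δ = 47.26°  ✓
  (1,4): δ = 10.87°  ✓
  (1,5): δ = 54.08°  ✓
  (1,6): δ = 111.05°  ·
  (2,3): δ = 90.52°  ·
  (2,4): δ = 32.40°  ✓
  (2,5): δ = 10.81°  ✓
  (2,6): δ = 67.79°  ✓
  (3,4): δ = 121.87°  ·
  (3,5): δ = 78.66°  ·
  (3,6): δ = 21.69°  ✓
  (4,5): δ = 136.79°  ·
  (4,6): δ = 79.82°  ·
  (5,6): δ = 123.02°  ·
antipodal pairs: 9

count = 9; pairs: (0,3), (0,4), (1,3), (1,4), (1,5), (2,4), (2,5), (2,6), (3,6)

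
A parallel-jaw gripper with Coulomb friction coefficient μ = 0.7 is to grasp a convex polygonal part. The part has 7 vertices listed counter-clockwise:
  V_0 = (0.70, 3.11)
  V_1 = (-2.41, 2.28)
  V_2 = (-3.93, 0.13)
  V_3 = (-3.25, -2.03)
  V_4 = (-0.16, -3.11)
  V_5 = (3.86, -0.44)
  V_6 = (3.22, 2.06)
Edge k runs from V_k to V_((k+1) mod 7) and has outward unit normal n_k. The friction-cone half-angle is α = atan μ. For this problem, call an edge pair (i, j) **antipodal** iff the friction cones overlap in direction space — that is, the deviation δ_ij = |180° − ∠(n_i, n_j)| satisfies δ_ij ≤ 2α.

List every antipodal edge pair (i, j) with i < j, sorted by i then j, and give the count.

count = 9; pairs: (0,3), (0,4), (1,4), (1,5), (2,5), (2,6), (3,5), (3,6), (4,6)

α = atan 0.7 = 34.99°;  2α = 69.98°
n_0 = (-0.2579, +0.9662)
n_1 = (-0.8165, +0.5773)
n_2 = (-0.9538, -0.3003)
n_3 = (-0.3299, -0.9440)
n_4 = (+0.5533, -0.8330)
n_5 = (+0.9688, +0.2480)
n_6 = (+0.3846, +0.9231)
  (0,1): δ = 140.20°  ·
  (0,2): δ = 87.47°  ·
  (0,3): δ = 34.21°  ✓
  (0,4): δ = 18.65°  ✓
  (0,5): δ = 89.42°  ·
  (0,6): δ = 142.44°  ·
  (1,2): δ = 127.27°  ·
  (1,3): δ = 74.01°  ·
  (1,4): δ = 21.15°  ✓
  (1,5): δ = 49.62°  ✓
  (1,6): δ = 102.64°  ·
  (2,3): δ = 126.74°  ·
  (2,4): δ = 73.88°  ·
  (2,5): δ = 3.12°  ✓
  (2,6): δ = 49.91°  ✓
  (3,4): δ = 127.14°  ·
  (3,5): δ = 56.38°  ✓
  (3,6): δ = 3.35°  ✓
  (4,5): δ = 109.23°  ·
  (4,6): δ = 56.21°  ✓
  (5,6): δ = 126.98°  ·
antipodal pairs: 9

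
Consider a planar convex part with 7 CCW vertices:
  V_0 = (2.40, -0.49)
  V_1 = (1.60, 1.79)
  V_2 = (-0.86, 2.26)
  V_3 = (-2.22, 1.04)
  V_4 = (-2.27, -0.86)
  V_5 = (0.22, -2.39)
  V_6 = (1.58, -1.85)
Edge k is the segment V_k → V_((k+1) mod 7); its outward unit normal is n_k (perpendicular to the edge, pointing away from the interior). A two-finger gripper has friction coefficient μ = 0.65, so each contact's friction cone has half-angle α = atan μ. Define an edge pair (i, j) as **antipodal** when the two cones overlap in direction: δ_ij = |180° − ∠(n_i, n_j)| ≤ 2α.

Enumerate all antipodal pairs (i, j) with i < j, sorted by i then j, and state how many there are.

count = 7; pairs: (0,3), (0,4), (1,4), (1,5), (2,5), (2,6), (3,6)

α = atan 0.65 = 33.02°;  2α = 66.05°
n_0 = (+0.9436, +0.3311)
n_1 = (+0.1877, +0.9822)
n_2 = (-0.6678, +0.7444)
n_3 = (-0.9997, +0.0263)
n_4 = (-0.5235, -0.8520)
n_5 = (+0.3690, -0.9294)
n_6 = (+0.8564, -0.5163)
  (0,1): δ = 120.15°  ·
  (0,2): δ = 67.44°  ·
  (0,3): δ = 20.84°  ✓
  (0,4): δ = 39.10°  ✓
  (0,5): δ = 92.32°  ·
  (0,6): δ = 129.58°  ·
  (1,2): δ = 127.29°  ·
  (1,3): δ = 80.69°  ·
  (1,4): δ = 20.75°  ✓
  (1,5): δ = 32.47°  ✓
  (1,6): δ = 69.73°  ·
  (2,3): δ = 133.40°  ·
  (2,4): δ = 73.46°  ·
  (2,5): δ = 20.24°  ✓
  (2,6): δ = 17.02°  ✓
  (3,4): δ = 120.06°  ·
  (3,5): δ = 66.84°  ·
  (3,6): δ = 29.58°  ✓
  (4,5): δ = 126.78°  ·
  (4,6): δ = 89.52°  ·
  (5,6): δ = 142.74°  ·
antipodal pairs: 7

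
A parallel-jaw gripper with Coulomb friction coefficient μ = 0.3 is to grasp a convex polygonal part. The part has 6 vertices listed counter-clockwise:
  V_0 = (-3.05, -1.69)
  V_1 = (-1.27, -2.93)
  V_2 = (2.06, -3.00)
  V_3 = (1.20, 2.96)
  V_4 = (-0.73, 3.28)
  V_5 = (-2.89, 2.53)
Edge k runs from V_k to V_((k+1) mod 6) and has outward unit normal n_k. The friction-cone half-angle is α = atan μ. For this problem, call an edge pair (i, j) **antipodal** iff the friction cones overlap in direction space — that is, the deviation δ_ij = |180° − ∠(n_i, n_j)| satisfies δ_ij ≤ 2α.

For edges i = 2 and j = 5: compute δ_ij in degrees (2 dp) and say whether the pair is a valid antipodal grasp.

δ = 10.38°, valid

α = atan 0.3 = 16.70°;  2α = 33.40°
edge 2: e_2 = (-0.86, +5.96);  n_2 = (+0.9897, +0.1428)
edge 5: e_5 = (-0.16, -4.22);  n_5 = (-0.9993, +0.0379)
∠(n_2, n_5) = 169.62°
δ = |180° − 169.62°| = 10.38°
10.38° ≤ 2α = 33.40°  →  valid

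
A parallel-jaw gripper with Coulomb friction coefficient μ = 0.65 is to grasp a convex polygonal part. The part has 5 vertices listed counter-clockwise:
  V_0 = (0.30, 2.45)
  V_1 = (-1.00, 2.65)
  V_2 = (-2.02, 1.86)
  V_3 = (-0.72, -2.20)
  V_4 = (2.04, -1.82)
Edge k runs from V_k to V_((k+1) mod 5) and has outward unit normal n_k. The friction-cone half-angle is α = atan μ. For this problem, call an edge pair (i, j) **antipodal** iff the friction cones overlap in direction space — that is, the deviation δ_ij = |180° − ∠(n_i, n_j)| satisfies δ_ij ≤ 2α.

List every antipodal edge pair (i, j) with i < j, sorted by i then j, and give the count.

count = 4; pairs: (0,2), (0,3), (1,3), (2,4)

α = atan 0.65 = 33.02°;  2α = 66.05°
n_0 = (+0.1521, +0.9884)
n_1 = (-0.6123, +0.7906)
n_2 = (-0.9524, -0.3049)
n_3 = (+0.1364, -0.9907)
n_4 = (+0.9261, +0.3774)
  (0,1): δ = 133.50°  ·
  (0,2): δ = 63.50°  ✓
  (0,3): δ = 16.59°  ✓
  (0,4): δ = 120.92°  ·
  (1,2): δ = 110.00°  ·
  (1,3): δ = 29.92°  ✓
  (1,4): δ = 74.41°  ·
  (2,3): δ = 99.92°  ·
  (2,4): δ = 4.42°  ✓
  (3,4): δ = 75.67°  ·
antipodal pairs: 4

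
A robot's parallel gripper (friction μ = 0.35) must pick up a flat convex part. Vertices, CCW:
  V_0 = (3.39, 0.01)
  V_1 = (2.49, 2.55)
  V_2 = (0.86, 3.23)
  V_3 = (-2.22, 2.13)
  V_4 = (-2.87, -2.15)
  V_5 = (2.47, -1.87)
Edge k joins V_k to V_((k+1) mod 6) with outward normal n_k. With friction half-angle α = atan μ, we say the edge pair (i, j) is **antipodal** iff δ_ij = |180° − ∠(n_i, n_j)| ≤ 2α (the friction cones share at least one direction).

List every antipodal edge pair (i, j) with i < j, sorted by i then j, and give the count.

α = atan 0.35 = 19.29°;  2α = 38.58°
n_0 = (+0.9426, +0.3340)
n_1 = (+0.3850, +0.9229)
n_2 = (-0.3363, +0.9417)
n_3 = (-0.9887, +0.1501)
n_4 = (+0.0524, -0.9986)
n_5 = (+0.8982, -0.4396)
  (0,1): δ = 132.16°  ·
  (0,2): δ = 89.86°  ·
  (0,3): δ = 28.15°  ✓
  (0,4): δ = 73.49°  ·
  (0,5): δ = 134.41°  ·
  (1,2): δ = 137.70°  ·
  (1,3): δ = 75.99°  ·
  (1,4): δ = 25.65°  ✓
  (1,5): δ = 86.57°  ·
  (2,3): δ = 118.29°  ·
  (2,4): δ = 16.65°  ✓
  (2,5): δ = 44.27°  ·
  (3,4): δ = 78.36°  ·
  (3,5): δ = 17.44°  ✓
  (4,5): δ = 119.08°  ·
antipodal pairs: 4

count = 4; pairs: (0,3), (1,4), (2,4), (3,5)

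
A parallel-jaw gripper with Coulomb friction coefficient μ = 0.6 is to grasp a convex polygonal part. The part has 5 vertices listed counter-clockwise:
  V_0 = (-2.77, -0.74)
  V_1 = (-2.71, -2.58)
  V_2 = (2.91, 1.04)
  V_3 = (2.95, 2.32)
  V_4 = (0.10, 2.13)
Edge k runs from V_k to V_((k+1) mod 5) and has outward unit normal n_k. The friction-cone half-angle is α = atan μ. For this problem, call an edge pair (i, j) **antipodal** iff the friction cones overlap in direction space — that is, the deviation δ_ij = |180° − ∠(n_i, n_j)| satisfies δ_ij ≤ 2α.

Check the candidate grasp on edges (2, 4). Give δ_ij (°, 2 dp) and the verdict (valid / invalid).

δ = 43.21°, valid

α = atan 0.6 = 30.96°;  2α = 61.93°
edge 2: e_2 = (+0.04, +1.28);  n_2 = (+0.9995, -0.0312)
edge 4: e_4 = (-2.87, -2.87);  n_4 = (-0.7071, +0.7071)
∠(n_2, n_4) = 136.79°
δ = |180° − 136.79°| = 43.21°
43.21° ≤ 2α = 61.93°  →  valid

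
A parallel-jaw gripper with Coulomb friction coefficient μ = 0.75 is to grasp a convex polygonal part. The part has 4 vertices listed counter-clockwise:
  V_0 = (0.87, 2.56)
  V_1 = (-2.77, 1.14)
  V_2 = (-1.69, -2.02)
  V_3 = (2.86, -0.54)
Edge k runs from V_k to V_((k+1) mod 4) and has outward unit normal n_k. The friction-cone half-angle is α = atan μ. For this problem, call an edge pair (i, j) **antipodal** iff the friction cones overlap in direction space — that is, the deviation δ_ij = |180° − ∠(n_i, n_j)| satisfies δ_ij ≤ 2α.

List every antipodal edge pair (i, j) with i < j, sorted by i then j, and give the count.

α = atan 0.75 = 36.87°;  2α = 73.74°
n_0 = (-0.3634, +0.9316)
n_1 = (-0.9463, -0.3234)
n_2 = (+0.3093, -0.9510)
n_3 = (+0.8415, +0.5402)
  (0,1): δ = 92.44°  ·
  (0,2): δ = 3.29°  ✓
  (0,3): δ = 101.39°  ·
  (1,2): δ = 90.85°  ·
  (1,3): δ = 13.83°  ✓
  (2,3): δ = 75.32°  ·
antipodal pairs: 2

count = 2; pairs: (0,2), (1,3)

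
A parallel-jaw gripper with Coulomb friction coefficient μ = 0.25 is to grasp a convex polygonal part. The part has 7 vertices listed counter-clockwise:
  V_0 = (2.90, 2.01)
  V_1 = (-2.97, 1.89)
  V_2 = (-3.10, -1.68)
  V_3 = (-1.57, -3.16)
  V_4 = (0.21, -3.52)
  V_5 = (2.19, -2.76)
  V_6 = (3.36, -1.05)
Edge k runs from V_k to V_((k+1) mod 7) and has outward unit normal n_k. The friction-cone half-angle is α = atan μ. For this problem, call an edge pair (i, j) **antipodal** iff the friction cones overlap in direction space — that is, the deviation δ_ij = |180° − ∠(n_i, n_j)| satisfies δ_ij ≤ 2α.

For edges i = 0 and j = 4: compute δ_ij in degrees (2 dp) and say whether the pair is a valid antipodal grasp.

δ = 19.83°, valid

α = atan 0.25 = 14.04°;  2α = 28.07°
edge 0: e_0 = (-5.87, -0.12);  n_0 = (-0.0204, +0.9998)
edge 4: e_4 = (+1.98, +0.76);  n_4 = (+0.3583, -0.9336)
∠(n_0, n_4) = 160.17°
δ = |180° − 160.17°| = 19.83°
19.83° ≤ 2α = 28.07°  →  valid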